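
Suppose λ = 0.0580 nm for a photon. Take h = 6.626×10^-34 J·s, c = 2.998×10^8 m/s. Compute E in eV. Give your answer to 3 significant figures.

21400 eV

E is given directly by: E = hc/λ.
λ = 0.0580 nm = 5.800×10^-11 m; h = 6.626×10^-34 J·s; c = 2.998×10^8 m/s.
E = 3.425×10^-15 J  (the unit combination reduces to kg·m²/s² = J)
3.425×10^-15 J × (1 eV / 1.602×10^-19 J) = 21377 eV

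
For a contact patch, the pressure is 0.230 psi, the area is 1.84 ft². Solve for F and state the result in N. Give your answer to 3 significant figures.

Rearranging: F = P·A.
P = 0.230 psi = 1586 Pa; A = 1.84 ft² = 0.1709 m².
F = 271.1 N

271 N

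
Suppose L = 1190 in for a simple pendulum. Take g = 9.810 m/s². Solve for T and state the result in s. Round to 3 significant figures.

Directly: T = 2π√(L/g).
L = 1190 in = 30.23 m; g = 9.810 m/s².
T = 11.03 s

11.0 s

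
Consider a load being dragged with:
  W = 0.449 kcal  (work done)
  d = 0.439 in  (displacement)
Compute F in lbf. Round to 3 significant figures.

37900 lbf

Rearranging: F = W/d.
W = 0.449 kcal = 1879 J; d = 0.439 in = 0.01115 m.
F = 1.685×10^5 N
1.685×10^5 N × (1 lbf / 4.448 N) = 37875 lbf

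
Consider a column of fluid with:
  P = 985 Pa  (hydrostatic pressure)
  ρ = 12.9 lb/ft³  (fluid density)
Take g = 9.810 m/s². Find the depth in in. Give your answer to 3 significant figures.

19.1 in

Rearranging: h = P/(ρ·g).
P = 985 Pa; ρ = 12.9 lb/ft³ = 206.6 kg/m³; g = 9.810 m/s².
h = 0.4859 m
0.4859 m × (1 in / 0.02540 m) = 19.13 in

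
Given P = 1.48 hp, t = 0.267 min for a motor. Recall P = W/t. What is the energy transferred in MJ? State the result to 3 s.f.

Rearranging: W = P·t.
P = 1.48 hp = 1104 W; t = 0.267 min = 16.02 s.
W = 17680 J
17680 J × (1 MJ / 1.000×10^6 J) = 0.01768 MJ

0.0177 MJ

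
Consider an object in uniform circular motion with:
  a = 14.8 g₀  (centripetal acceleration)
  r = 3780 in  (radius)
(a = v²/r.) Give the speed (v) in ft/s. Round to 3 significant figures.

387 ft/s

Rearranging: v = √(a·r).
a = 14.8 g₀ = 145.1 m/s²; r = 3780 in = 96.01 m.
v = 118.0 m/s
118.0 m/s × (1 ft/s / 0.3048 m/s) = 387.3 ft/s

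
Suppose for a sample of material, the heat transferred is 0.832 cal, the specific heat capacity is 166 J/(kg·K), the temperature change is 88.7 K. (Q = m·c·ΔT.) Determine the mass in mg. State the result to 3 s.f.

236 mg

Rearranging Q = m·c·ΔT for m: m = Q/(c·ΔT).
Q = 0.832 cal = 3.481 J; c = 166 J/(kg·K); ΔT = 88.7 K.
m = 2.364×10^-4 kg
2.364×10^-4 kg × (1 mg / 1.000×10^-6 kg) = 236.4 mg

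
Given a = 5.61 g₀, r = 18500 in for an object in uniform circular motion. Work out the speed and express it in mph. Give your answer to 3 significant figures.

Solving a = v²/r for v: v = √(a·r).
a = 5.61 g₀ = 55.02 m/s²; r = 18500 in = 469.9 m.
v = 160.8 m/s
160.8 m/s × (1 mph / 0.4470 m/s) = 359.7 mph

360 mph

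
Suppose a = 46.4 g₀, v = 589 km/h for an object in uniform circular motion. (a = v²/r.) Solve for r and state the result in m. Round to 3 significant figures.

Rearranging: r = v²/a.
a = 46.4 g₀ = 455.0 m/s²; v = 589 km/h = 163.6 m/s.
r = 58.83 m

58.8 m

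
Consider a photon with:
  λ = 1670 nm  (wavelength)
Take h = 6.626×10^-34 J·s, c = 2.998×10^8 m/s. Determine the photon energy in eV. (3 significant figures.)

0.742 eV

E is given directly by: E = hc/λ.
λ = 1670 nm = 1.670×10^-6 m; h = 6.626×10^-34 J·s; c = 2.998×10^8 m/s.
E = 1.190×10^-19 J
1.190×10^-19 J × (1 eV / 1.602×10^-19 J) = 0.7424 eV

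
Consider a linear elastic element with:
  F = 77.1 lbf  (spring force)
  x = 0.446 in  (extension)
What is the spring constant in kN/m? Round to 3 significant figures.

30.3 kN/m

Rearranging: k = F/x.
F = 77.1 lbf = 343.0 N; x = 0.446 in = 0.01133 m.
k = 30274 N/m
30274 N/m × (1 kN/m / 1000 N/m) = 30.27 kN/m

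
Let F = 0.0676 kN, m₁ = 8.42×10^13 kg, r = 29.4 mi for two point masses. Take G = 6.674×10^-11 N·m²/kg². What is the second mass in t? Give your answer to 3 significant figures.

Rearranging F = G·m₁·m₂/r² for m₂: m₂ = F·r²/(G·m₁).
F = 0.0676 kN = 67.60 N; m₁ = 8.42×10^13 kg; r = 29.4 mi = 47315 m; G = 6.674×10^-11 N·m²/kg².
m₂ = 2.693×10^7 kg
2.693×10^7 kg × (1 t / 1000 kg) = 26930 t

26900 t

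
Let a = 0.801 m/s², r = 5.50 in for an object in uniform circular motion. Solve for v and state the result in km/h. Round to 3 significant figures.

Rearranging: v = √(a·r).
a = 0.801 m/s²; r = 5.50 in = 0.1397 m.
v = 0.3345 m/s
0.3345 m/s × (1 km/h / 0.2778 m/s) = 1.204 km/h

1.20 km/h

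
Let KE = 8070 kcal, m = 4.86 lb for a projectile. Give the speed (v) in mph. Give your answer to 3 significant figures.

12400 mph

Rearranging: v = √(2·KE/m).
KE = 8070 kcal = 3.376×10^7 J; m = 4.86 lb = 2.204 kg.
v = 5535 m/s
5535 m/s × (1 mph / 0.4470 m/s) = 12381 mph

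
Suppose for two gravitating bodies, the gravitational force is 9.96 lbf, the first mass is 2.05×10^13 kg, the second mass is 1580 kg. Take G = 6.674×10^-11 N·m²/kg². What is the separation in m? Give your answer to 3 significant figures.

221 m

Rearranging: r = √(G·m₁m₂/F).
F = 9.96 lbf = 44.30 N; m₁ = 2.05×10^13 kg; m₂ = 1580 kg; G = 6.674×10^-11 N·m²/kg².
r = 220.9 m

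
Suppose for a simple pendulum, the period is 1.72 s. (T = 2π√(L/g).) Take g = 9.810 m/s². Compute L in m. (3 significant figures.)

Rearranging: L = g·(T/2π)².
T = 1.72 s; g = 9.810 m/s².
L = 0.7351 m

0.735 m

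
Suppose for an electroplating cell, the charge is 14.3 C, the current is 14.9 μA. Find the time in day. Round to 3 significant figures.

11.1 day

Solving q = I·t for t: t = q/I.
q = 14.3 C; I = 14.9 μA = 1.490×10^-5 A.
t = 9.597×10^5 s
9.597×10^5 s × (1 day / 86400 s) = 11.11 day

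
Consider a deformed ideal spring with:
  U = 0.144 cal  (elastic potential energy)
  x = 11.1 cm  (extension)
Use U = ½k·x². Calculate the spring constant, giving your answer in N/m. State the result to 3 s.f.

97.8 N/m

Solving U = ½k·x² for k: k = 2U/x².
U = 0.144 cal = 0.6025 J; x = 11.1 cm = 0.1110 m.
k = 97.80 N/m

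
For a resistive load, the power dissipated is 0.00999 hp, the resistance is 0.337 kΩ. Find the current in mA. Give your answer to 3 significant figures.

149 mA

Solving P = I²R for I: I = √(P/R).
P = 0.00999 hp = 7.450 W; R = 0.337 kΩ = 337.0 Ω.
I = 0.1487 A
0.1487 A × (1 mA / 0.001000 A) = 148.7 mA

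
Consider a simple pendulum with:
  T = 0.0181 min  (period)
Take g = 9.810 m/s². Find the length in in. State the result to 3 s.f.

11.5 in

Rearranging: L = g·(T/2π)².
T = 0.0181 min = 1.086 s; g = 9.810 m/s².
L = 0.2931 m
0.2931 m × (1 in / 0.02540 m) = 11.54 in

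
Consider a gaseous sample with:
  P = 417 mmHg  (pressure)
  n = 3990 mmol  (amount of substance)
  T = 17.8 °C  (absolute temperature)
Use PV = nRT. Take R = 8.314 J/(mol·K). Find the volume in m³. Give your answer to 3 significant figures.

0.174 m³

From the ideal-gas law: V = nRT/P.
P = 417 mmHg = 55595 Pa; n = 3990 mmol = 3.990 mol; T = 17.8 °C = 290.9 K; R = 8.314 J/(mol·K).
V = 0.1736 m³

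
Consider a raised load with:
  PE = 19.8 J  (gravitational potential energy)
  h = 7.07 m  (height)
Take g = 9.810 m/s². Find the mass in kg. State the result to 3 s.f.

0.285 kg

Solving PE = m·g·h for m: m = PE/(g·h).
PE = 19.8 J; h = 7.07 m; g = 9.810 m/s².
m = 0.2855 kg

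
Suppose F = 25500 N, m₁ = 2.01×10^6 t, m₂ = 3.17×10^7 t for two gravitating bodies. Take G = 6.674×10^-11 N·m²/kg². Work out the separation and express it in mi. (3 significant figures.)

From Newton's law of gravitation: r = √(G·m₁m₂/F).
F = 25500 N; m₁ = 2.01×10^6 t = 2.010×10^9 kg; m₂ = 3.17×10^7 t = 3.170×10^10 kg; G = 6.674×10^-11 N·m²/kg².
r = 408.4 m
408.4 m × (1 mi / 1609 m) = 0.2537 mi

0.254 mi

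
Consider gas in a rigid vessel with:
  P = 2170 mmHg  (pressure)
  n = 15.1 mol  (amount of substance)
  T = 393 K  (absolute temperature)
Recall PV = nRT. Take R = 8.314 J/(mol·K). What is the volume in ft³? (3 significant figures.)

6.02 ft³

Solving PV = nRT for V: V = nRT/P.
P = 2170 mmHg = 2.893×10^5 Pa; n = 15.1 mol; T = 393 K; R = 8.314 J/(mol·K).
V = 0.1705 m³
0.1705 m³ × (1 ft³ / 0.02832 m³) = 6.022 ft³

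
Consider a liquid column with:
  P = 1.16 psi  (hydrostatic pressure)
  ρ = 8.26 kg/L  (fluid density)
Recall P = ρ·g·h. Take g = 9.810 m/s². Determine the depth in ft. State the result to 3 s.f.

Rearranging: h = P/(ρ·g).
P = 1.16 psi = 7998 Pa; ρ = 8.26 kg/L = 8260 kg/m³; g = 9.810 m/s².
h = 0.09870 m
0.09870 m × (1 ft / 0.3048 m) = 0.3238 ft

0.324 ft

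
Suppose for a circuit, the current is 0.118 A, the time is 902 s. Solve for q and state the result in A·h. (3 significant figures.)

q is given directly by: q = It.
I = 0.118 A; t = 902 s.
q = 106.4 C  (the unit combination reduces to A·s = C)
106.4 C × (1 A·h / 3600 C) = 0.02957 A·h

0.0296 A·h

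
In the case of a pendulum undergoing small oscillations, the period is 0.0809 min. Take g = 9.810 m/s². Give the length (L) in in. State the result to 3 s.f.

Rearranging: L = g·(T/2π)².
T = 0.0809 min = 4.854 s; g = 9.810 m/s².
L = 5.855 m
5.855 m × (1 in / 0.02540 m) = 230.5 in

231 in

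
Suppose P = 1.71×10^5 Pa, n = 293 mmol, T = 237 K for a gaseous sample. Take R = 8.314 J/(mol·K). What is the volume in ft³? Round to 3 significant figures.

From the ideal-gas law: V = nRT/P.
P = 1.71×10^5 Pa; n = 293 mmol = 0.2930 mol; T = 237 K; R = 8.314 J/(mol·K).
V = 0.003376 m³
0.003376 m³ × (1 ft³ / 0.02832 m³) = 0.1192 ft³

0.119 ft³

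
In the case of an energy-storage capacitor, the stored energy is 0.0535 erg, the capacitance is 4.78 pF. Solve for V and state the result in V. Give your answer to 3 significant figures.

47.3 V

Solving E = ½C·V² for V: V = √(2E/C).
E = 0.0535 erg = 5.350×10^-9 J; C = 4.78 pF = 4.780×10^-12 F.
V = 47.31 V  (the unit combination reduces to kg·m²/(A·s³) = V)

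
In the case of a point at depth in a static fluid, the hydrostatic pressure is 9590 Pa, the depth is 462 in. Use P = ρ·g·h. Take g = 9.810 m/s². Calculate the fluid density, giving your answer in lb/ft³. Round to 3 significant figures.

5.20 lb/ft³

Rearranging: ρ = P/(g·h).
P = 9590 Pa; h = 462 in = 11.73 m; g = 9.810 m/s².
ρ = 83.31 kg/m³
83.31 kg/m³ × (1 lb/ft³ / 16.02 kg/m³) = 5.201 lb/ft³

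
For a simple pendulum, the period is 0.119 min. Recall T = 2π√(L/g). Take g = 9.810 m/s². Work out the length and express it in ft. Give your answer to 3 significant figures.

41.6 ft

Rearranging T = 2π√(L/g) for L: L = g·(T/2π)².
T = 0.119 min = 7.140 s; g = 9.810 m/s².
L = 12.67 m
12.67 m × (1 ft / 0.3048 m) = 41.56 ft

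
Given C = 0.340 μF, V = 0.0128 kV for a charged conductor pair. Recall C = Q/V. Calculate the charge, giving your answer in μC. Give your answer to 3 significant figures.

Rearranging C = Q/V for Q: Q = CV.
C = 0.340 μF = 3.400×10^-7 F; V = 0.0128 kV = 12.80 V.
Q = 4.352×10^-6 C  (the unit combination reduces to A·s = C)
4.352×10^-6 C × (1 μC / 1.000×10^-6 C) = 4.352 μC

4.35 μC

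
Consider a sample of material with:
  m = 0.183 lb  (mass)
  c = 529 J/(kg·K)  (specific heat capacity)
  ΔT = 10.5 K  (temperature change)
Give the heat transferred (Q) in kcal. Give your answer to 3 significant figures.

Directly: Q = mcΔT.
m = 0.183 lb = 0.08301 kg; c = 529 J/(kg·K); ΔT = 10.5 K.
Q = 461.1 J
461.1 J × (1 kcal / 4184 J) = 0.1102 kcal

0.110 kcal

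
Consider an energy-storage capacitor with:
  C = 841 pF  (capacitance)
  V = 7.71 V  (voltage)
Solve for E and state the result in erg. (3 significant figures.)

0.250 erg

Directly: E = ½CV².
C = 841 pF = 8.410×10^-10 F; V = 7.71 V.
E = 2.500×10^-8 J  (the unit combination reduces to kg·m²/s² = J)
2.500×10^-8 J × (1 erg / 1.000×10^-7 J) = 0.2500 erg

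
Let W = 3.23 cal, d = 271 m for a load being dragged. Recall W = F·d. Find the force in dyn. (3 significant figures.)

Rearranging W = F·d for F: F = W/d.
W = 3.23 cal = 13.51 J; d = 271 m.
F = 0.04987 N
0.04987 N × (1 dyn / 1.000×10^-5 N) = 4987 dyn

4990 dyn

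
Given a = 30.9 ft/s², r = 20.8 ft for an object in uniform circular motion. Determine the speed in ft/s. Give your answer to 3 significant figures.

Rearranging a = v²/r for v: v = √(a·r).
a = 30.9 ft/s² = 9.418 m/s²; r = 20.8 ft = 6.340 m.
v = 7.727 m/s
7.727 m/s × (1 ft/s / 0.3048 m/s) = 25.35 ft/s

25.4 ft/s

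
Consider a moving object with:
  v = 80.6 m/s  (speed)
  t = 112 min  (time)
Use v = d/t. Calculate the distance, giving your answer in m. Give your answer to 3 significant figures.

Rearranging: d = v·t.
v = 80.6 m/s; t = 112 min = 6720 s.
d = 5.416×10^5 m

5.42×10^5 m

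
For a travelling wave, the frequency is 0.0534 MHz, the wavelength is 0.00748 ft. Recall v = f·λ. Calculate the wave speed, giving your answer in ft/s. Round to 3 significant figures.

399 ft/s

Directly: v = fλ.
f = 0.0534 MHz = 53400 Hz; λ = 0.00748 ft = 0.002280 m.
v = 121.7 m/s
121.7 m/s × (1 ft/s / 0.3048 m/s) = 399.4 ft/s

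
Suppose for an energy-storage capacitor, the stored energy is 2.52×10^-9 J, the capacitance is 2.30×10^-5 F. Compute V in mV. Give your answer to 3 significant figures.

Solving E = ½C·V² for V: V = √(2E/C).
E = 2.52×10^-9 J; C = 2.30×10^-5 F.
V = 0.01480 V  (the unit combination reduces to kg·m²/(A·s³) = V)
0.01480 V × (1 mV / 0.001000 V) = 14.80 mV

14.8 mV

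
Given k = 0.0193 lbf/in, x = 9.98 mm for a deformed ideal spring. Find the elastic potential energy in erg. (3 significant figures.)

U is given directly by: U = ½kx².
k = 0.0193 lbf/in = 3.380 N/m; x = 9.98 mm = 0.009980 m.
U = 1.683×10^-4 J
1.683×10^-4 J × (1 erg / 1.000×10^-7 J) = 1683 erg

1680 erg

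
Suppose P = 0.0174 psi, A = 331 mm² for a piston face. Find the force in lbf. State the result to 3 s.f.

Rearranging P = F/A for F: F = P·A.
P = 0.0174 psi = 120.0 Pa; A = 331 mm² = 3.310×10^-4 m².
F = 0.03971 N  (the unit combination reduces to kg·m/s² = N)
0.03971 N × (1 lbf / 4.448 N) = 0.008927 lbf

0.00893 lbf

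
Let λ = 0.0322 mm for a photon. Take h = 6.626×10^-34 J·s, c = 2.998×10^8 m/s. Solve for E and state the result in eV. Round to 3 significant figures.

0.0385 eV

E is given directly by: E = hc/λ.
λ = 0.0322 mm = 3.220×10^-5 m; h = 6.626×10^-34 J·s; c = 2.998×10^8 m/s.
E = 6.169×10^-21 J
6.169×10^-21 J × (1 eV / 1.602×10^-19 J) = 0.03850 eV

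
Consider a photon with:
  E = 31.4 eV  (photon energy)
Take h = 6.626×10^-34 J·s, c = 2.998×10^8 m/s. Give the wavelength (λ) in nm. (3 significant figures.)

Solving E = h·c/λ for λ: λ = hc/E.
E = 31.4 eV = 5.031×10^-18 J; h = 6.626×10^-34 J·s; c = 2.998×10^8 m/s.
λ = 3.949×10^-8 m
3.949×10^-8 m × (1 nm / 1.000×10^-9 m) = 39.49 nm

39.5 nm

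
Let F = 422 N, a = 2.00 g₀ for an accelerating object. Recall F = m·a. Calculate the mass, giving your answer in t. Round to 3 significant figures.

From Newton's second law: m = F/a.
F = 422 N; a = 2.00 g₀ = 19.61 m/s².
m = 21.52 kg
21.52 kg × (1 t / 1000 kg) = 0.02152 t

0.0215 t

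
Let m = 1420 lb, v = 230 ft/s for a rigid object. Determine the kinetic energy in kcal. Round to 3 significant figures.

Directly: KE = ½mv².
m = 1420 lb = 644.1 kg; v = 230 ft/s = 70.10 m/s.
KE = 1.583×10^6 J
1.583×10^6 J × (1 kcal / 4184 J) = 378.3 kcal

378 kcal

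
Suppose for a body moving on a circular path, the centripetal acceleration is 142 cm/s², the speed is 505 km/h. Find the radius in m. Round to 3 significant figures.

Rearranging: r = v²/a.
a = 142 cm/s² = 1.420 m/s²; v = 505 km/h = 140.3 m/s.
r = 13858 m

13900 m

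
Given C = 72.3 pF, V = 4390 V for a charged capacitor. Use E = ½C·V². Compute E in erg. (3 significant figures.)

6970 erg

Directly: E = ½CV².
C = 72.3 pF = 7.230×10^-11 F; V = 4390 V.
E = 6.967×10^-4 J
6.967×10^-4 J × (1 erg / 1.000×10^-7 J) = 6967 erg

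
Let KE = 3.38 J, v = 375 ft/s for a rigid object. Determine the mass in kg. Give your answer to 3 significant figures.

Rearranging KE = ½mv² for m: m = 2·KE/v².
KE = 3.38 J; v = 375 ft/s = 114.3 m/s.
m = 5.174×10^-4 kg

5.17×10^-4 kg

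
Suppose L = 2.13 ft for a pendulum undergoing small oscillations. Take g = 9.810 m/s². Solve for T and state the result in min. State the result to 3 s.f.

0.0269 min

T is given directly by: T = 2π√(L/g).
L = 2.13 ft = 0.6492 m; g = 9.810 m/s².
T = 1.616 s
1.616 s × (1 min / 60.00 s) = 0.02694 min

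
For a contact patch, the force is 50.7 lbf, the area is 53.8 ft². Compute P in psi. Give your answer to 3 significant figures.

Directly: P = F/A.
F = 50.7 lbf = 225.5 N; A = 53.8 ft² = 4.998 m².
P = 45.12 Pa  (the unit combination reduces to kg/(m·s²) = Pa)
45.12 Pa × (1 psi / 6895 Pa) = 0.006544 psi

0.00654 psi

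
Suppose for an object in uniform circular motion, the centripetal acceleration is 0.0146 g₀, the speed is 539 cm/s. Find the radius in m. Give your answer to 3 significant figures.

Rearranging a = v²/r for r: r = v²/a.
a = 0.0146 g₀ = 0.1432 m/s²; v = 539 cm/s = 5.390 m/s.
r = 202.9 m

203 m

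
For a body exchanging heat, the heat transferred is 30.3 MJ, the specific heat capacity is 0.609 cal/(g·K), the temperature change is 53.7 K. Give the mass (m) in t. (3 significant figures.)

Solving Q = m·c·ΔT for m: m = Q/(c·ΔT).
Q = 30.3 MJ = 3.030×10^7 J; c = 0.609 cal/(g·K) = 2548 J/(kg·K); ΔT = 53.7 K.
m = 221.4 kg
221.4 kg × (1 t / 1000 kg) = 0.2214 t

0.221 t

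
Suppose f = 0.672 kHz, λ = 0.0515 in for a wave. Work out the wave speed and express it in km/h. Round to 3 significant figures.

Directly: v = fλ.
f = 0.672 kHz = 672.0 Hz; λ = 0.0515 in = 0.001308 m.
v = 0.8790 m/s
0.8790 m/s × (1 km/h / 0.2778 m/s) = 3.165 km/h

3.16 km/h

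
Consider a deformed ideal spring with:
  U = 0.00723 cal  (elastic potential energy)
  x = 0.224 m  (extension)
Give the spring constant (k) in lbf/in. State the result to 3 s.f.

Rearranging U = ½k·x² for k: k = 2U/x².
U = 0.00723 cal = 0.03025 J; x = 0.224 m.
k = 1.206 N/m
1.206 N/m × (1 lbf/in / 175.1 N/m) = 0.006885 lbf/in

0.00689 lbf/in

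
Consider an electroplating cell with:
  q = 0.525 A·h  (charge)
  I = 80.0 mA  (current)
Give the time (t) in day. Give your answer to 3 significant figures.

Rearranging q = I·t for t: t = q/I.
q = 0.525 A·h = 1890 C; I = 80.0 mA = 0.08000 A.
t = 23625 s
23625 s × (1 day / 86400 s) = 0.2734 day

0.273 day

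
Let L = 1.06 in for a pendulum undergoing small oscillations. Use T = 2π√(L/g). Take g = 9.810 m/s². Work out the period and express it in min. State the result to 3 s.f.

0.00549 min

T is given directly by: T = 2π√(L/g).
L = 1.06 in = 0.02692 m; g = 9.810 m/s².
T = 0.3292 s
0.3292 s × (1 min / 60.00 s) = 0.005486 min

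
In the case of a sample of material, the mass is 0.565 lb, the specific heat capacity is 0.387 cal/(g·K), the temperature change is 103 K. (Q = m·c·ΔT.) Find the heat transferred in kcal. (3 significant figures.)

10.2 kcal

Directly: Q = mcΔT.
m = 0.565 lb = 0.2563 kg; c = 0.387 cal/(g·K) = 1619 J/(kg·K); ΔT = 103 K.
Q = 42742 J
42742 J × (1 kcal / 4184 J) = 10.22 kcal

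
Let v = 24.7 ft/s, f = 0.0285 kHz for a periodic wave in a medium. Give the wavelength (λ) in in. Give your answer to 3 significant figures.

Rearranging: λ = v/f.
v = 24.7 ft/s = 7.529 m/s; f = 0.0285 kHz = 28.50 Hz.
λ = 0.2642 m
0.2642 m × (1 in / 0.02540 m) = 10.40 in

10.4 in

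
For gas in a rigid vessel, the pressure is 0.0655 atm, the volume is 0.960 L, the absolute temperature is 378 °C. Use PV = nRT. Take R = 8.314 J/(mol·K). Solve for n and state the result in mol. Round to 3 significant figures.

Rearranging: n = PV/(RT).
P = 0.0655 atm = 6637 Pa; V = 0.960 L = 9.600×10^-4 m³; T = 378 °C = 651.1 K; R = 8.314 J/(mol·K).
n = 0.001177 mol

0.00118 mol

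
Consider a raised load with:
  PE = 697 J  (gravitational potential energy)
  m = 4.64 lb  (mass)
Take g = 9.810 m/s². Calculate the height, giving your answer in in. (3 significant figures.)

Rearranging PE = m·g·h for h: h = PE/(m·g).
PE = 697 J; m = 4.64 lb = 2.105 kg; g = 9.810 m/s².
h = 33.76 m
33.76 m × (1 in / 0.02540 m) = 1329 in

1330 in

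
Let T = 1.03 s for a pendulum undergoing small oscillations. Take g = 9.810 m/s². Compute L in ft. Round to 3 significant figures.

Solving T = 2π√(L/g) for L: L = g·(T/2π)².
T = 1.03 s; g = 9.810 m/s².
L = 0.2636 m
0.2636 m × (1 ft / 0.3048 m) = 0.8649 ft

0.865 ft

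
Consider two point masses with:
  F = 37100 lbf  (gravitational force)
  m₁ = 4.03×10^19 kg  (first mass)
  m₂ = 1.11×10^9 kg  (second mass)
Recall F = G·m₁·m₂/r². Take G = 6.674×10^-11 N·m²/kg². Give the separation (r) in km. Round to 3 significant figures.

4250 km

Rearranging: r = √(G·m₁m₂/F).
F = 37100 lbf = 1.650×10^5 N; m₁ = 4.03×10^19 kg; m₂ = 1.11×10^9 kg; G = 6.674×10^-11 N·m²/kg².
r = 4.253×10^6 m
4.253×10^6 m × (1 km / 1000 m) = 4253 km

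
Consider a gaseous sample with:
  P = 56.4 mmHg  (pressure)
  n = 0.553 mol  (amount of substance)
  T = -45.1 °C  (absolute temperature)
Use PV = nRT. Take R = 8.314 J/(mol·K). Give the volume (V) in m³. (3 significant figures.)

0.139 m³

Solving PV = nRT for V: V = nRT/P.
P = 56.4 mmHg = 7519 Pa; n = 0.553 mol; T = -45.1 °C = 228.0 K; R = 8.314 J/(mol·K).
V = 0.1394 m³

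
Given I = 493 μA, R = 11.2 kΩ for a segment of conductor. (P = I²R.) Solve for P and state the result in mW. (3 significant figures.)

2.72 mW

Directly: P = I²R.
I = 493 μA = 4.930×10^-4 A; R = 11.2 kΩ = 11200 Ω.
P = 0.002722 W
0.002722 W × (1 mW / 0.001000 W) = 2.722 mW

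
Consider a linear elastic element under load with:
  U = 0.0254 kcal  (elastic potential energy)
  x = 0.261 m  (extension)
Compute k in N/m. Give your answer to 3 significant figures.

Solving U = ½k·x² for k: k = 2U/x².
U = 0.0254 kcal = 106.3 J; x = 0.261 m.
k = 3120 N/m

3120 N/m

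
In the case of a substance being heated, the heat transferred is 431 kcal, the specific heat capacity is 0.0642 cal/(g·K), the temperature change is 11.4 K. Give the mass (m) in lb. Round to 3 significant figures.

1300 lb

Solving Q = m·c·ΔT for m: m = Q/(c·ΔT).
Q = 431 kcal = 1.803×10^6 J; c = 0.0642 cal/(g·K) = 268.6 J/(kg·K); ΔT = 11.4 K.
m = 588.9 kg
588.9 kg × (1 lb / 0.4536 kg) = 1298 lb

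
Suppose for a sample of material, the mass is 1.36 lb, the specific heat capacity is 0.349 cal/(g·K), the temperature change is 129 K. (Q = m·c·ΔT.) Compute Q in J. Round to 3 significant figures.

1.16×10^5 J

Q is given directly by: Q = mcΔT.
m = 1.36 lb = 0.6169 kg; c = 0.349 cal/(g·K) = 1460 J/(kg·K); ΔT = 129 K.
Q = 1.162×10^5 J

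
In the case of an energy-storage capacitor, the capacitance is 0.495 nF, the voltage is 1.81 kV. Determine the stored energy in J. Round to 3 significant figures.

8.11×10^-4 J

Directly: E = ½CV².
C = 0.495 nF = 4.950×10^-10 F; V = 1.81 kV = 1810 V.
E = 8.108×10^-4 J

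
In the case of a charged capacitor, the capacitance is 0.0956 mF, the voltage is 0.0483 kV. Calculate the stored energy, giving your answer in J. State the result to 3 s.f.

0.112 J

Directly: E = ½CV².
C = 0.0956 mF = 9.560×10^-5 F; V = 0.0483 kV = 48.30 V.
E = 0.1115 J  (the unit combination reduces to kg·m²/s² = J)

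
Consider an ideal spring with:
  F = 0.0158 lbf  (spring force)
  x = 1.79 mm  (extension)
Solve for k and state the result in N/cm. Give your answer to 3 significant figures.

From Hooke's law: k = F/x.
F = 0.0158 lbf = 0.07028 N; x = 1.79 mm = 0.001790 m.
k = 39.26 N/m
39.26 N/m × (1 N/cm / 100.0 N/m) = 0.3926 N/cm

0.393 N/cm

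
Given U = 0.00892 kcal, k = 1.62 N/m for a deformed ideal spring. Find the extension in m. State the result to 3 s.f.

Rearranging: x = √(2U/k).
U = 0.00892 kcal = 37.32 J; k = 1.62 N/m.
x = 6.788 m

6.79 m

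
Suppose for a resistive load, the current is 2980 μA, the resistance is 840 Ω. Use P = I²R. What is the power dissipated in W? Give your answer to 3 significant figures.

0.00746 W

P is given directly by: P = I²R.
I = 2980 μA = 0.002980 A; R = 840 Ω.
P = 0.007460 W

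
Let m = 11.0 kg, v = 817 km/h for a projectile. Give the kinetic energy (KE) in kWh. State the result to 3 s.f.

KE is given directly by: KE = ½mv².
m = 11.0 kg; v = 817 km/h = 226.9 m/s.
KE = 2.833×10^5 J
2.833×10^5 J × (1 kWh / 3.600×10^6 J) = 0.07869 kWh

0.0787 kWh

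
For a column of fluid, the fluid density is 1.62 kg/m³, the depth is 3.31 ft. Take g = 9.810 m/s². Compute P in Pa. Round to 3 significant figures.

Directly: P = ρgh.
ρ = 1.62 kg/m³; h = 3.31 ft = 1.009 m; g = 9.810 m/s².
P = 16.03 Pa

16.0 Pa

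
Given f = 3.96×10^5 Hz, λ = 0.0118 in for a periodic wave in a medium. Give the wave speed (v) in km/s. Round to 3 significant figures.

0.119 km/s

Directly: v = fλ.
f = 3.96×10^5 Hz; λ = 0.0118 in = 2.997×10^-4 m.
v = 118.7 m/s
118.7 m/s × (1 km/s / 1000 m/s) = 0.1187 km/s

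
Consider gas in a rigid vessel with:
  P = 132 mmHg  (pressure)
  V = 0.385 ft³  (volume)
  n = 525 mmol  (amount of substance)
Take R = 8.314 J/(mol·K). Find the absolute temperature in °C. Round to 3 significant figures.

From the ideal-gas law: T = PV/(nR).
P = 132 mmHg = 17599 Pa; V = 0.385 ft³ = 0.01090 m³; n = 525 mmol = 0.5250 mol; R = 8.314 J/(mol·K).
T = 43.96 K
43.96 K − 273.15 = -229.2 °C

-229 °C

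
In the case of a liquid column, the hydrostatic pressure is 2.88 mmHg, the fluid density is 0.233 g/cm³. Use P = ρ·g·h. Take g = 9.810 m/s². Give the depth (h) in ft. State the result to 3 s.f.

0.551 ft

Rearranging P = ρ·g·h for h: h = P/(ρ·g).
P = 2.88 mmHg = 384.0 Pa; ρ = 0.233 g/cm³ = 233.0 kg/m³; g = 9.810 m/s².
h = 0.1680 m
0.1680 m × (1 ft / 0.3048 m) = 0.5511 ft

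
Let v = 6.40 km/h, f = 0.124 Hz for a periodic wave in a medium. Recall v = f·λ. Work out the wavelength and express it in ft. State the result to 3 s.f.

Rearranging v = f·λ for λ: λ = v/f.
v = 6.40 km/h = 1.778 m/s; f = 0.124 Hz.
λ = 14.34 m
14.34 m × (1 ft / 0.3048 m) = 47.04 ft

47.0 ft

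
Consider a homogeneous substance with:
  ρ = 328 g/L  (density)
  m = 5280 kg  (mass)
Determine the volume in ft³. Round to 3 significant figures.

568 ft³

Rearranging ρ = m/V for V: V = m/ρ.
ρ = 328 g/L = 328.0 kg/m³; m = 5280 kg.
V = 16.10 m³
16.10 m³ × (1 ft³ / 0.02832 m³) = 568.5 ft³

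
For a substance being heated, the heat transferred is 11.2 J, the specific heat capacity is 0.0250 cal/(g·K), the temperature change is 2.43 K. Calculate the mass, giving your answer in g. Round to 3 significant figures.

44.1 g

Rearranging: m = Q/(c·ΔT).
Q = 11.2 J; c = 0.0250 cal/(g·K) = 104.6 J/(kg·K); ΔT = 2.43 K.
m = 0.04406 kg
0.04406 kg × (1 g / 0.001000 kg) = 44.06 g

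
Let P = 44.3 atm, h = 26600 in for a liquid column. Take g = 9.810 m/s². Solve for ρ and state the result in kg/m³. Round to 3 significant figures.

677 kg/m³

Rearranging: ρ = P/(g·h).
P = 44.3 atm = 4.489×10^6 Pa; h = 26600 in = 675.6 m; g = 9.810 m/s².
ρ = 677.2 kg/m³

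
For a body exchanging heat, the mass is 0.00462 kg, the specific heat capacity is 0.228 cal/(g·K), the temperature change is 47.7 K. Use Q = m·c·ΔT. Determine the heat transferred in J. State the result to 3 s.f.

Directly: Q = mcΔT.
m = 0.00462 kg; c = 0.228 cal/(g·K) = 954.0 J/(kg·K); ΔT = 47.7 K.
Q = 210.2 J  (the unit combination reduces to kg·m²/s² = J)

210 J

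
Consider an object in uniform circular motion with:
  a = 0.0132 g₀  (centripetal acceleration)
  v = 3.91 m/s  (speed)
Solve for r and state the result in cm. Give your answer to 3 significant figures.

11800 cm

Solving a = v²/r for r: r = v²/a.
a = 0.0132 g₀ = 0.1294 m/s²; v = 3.91 m/s.
r = 118.1 m
118.1 m × (1 cm / 0.01000 m) = 11810 cm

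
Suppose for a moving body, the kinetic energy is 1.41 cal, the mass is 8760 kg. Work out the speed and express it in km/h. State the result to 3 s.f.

Solving KE = ½mv² for v: v = √(2·KE/m).
KE = 1.41 cal = 5.899 J; m = 8760 kg.
v = 0.03670 m/s
0.03670 m/s × (1 km/h / 0.2778 m/s) = 0.1321 km/h

0.132 km/h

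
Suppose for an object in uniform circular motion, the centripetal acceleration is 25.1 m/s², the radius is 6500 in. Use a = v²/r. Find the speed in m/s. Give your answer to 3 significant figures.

64.4 m/s

Rearranging: v = √(a·r).
a = 25.1 m/s²; r = 6500 in = 165.1 m.
v = 64.37 m/s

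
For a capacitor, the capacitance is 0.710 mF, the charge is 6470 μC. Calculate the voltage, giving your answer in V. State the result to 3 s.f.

Rearranging: V = Q/C.
C = 0.710 mF = 7.100×10^-4 F; Q = 6470 μC = 0.006470 C.
V = 9.113 V  (the unit combination reduces to kg·m²/(A·s³) = V)

9.11 V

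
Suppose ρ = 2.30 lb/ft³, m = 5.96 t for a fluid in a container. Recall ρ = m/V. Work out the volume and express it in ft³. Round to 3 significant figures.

Rearranging: V = m/ρ.
ρ = 2.30 lb/ft³ = 36.84 kg/m³; m = 5.96 t = 5960 kg.
V = 161.8 m³
161.8 m³ × (1 ft³ / 0.02832 m³) = 5713 ft³

5710 ft³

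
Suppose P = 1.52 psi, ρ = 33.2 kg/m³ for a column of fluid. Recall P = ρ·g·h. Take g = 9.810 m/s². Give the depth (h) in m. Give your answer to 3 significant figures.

Rearranging P = ρ·g·h for h: h = P/(ρ·g).
P = 1.52 psi = 10480 Pa; ρ = 33.2 kg/m³; g = 9.810 m/s².
h = 32.18 m

32.2 m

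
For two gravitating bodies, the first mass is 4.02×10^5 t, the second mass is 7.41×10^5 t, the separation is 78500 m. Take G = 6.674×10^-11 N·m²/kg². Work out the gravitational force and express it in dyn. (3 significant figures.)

From Newton's law of gravitation: F = Gm₁m₂/r².
m₁ = 4.02×10^5 t = 4.020×10^8 kg; m₂ = 7.41×10^5 t = 7.410×10^8 kg; r = 78500 m; G = 6.674×10^-11 N·m²/kg².
F = 0.003226 N
0.003226 N × (1 dyn / 1.000×10^-5 N) = 322.6 dyn

323 dyn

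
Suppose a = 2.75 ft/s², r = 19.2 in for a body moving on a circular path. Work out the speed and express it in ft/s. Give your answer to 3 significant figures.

Solving a = v²/r for v: v = √(a·r).
a = 2.75 ft/s² = 0.8382 m/s²; r = 19.2 in = 0.4877 m.
v = 0.6394 m/s
0.6394 m/s × (1 ft/s / 0.3048 m/s) = 2.098 ft/s

2.10 ft/s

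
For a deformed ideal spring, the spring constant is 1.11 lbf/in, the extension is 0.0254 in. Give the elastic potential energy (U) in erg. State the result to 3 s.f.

405 erg

U is given directly by: U = ½kx².
k = 1.11 lbf/in = 194.4 N/m; x = 0.0254 in = 6.452×10^-4 m.
U = 4.046×10^-5 J
4.046×10^-5 J × (1 erg / 1.000×10^-7 J) = 404.6 erg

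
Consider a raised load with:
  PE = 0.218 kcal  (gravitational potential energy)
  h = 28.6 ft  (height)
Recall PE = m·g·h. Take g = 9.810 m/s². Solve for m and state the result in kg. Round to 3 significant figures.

Rearranging PE = m·g·h for m: m = PE/(g·h).
PE = 0.218 kcal = 912.1 J; h = 28.6 ft = 8.717 m; g = 9.810 m/s².
m = 10.67 kg

10.7 kg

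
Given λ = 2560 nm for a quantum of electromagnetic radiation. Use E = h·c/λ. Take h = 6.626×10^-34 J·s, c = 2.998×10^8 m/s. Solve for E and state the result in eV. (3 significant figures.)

0.484 eV

E is given directly by: E = hc/λ.
λ = 2560 nm = 2.560×10^-6 m; h = 6.626×10^-34 J·s; c = 2.998×10^8 m/s.
E = 7.760×10^-20 J  (the unit combination reduces to kg·m²/s² = J)
7.760×10^-20 J × (1 eV / 1.602×10^-19 J) = 0.4843 eV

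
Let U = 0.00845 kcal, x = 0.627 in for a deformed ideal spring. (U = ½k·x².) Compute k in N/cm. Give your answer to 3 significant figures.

Rearranging: k = 2U/x².
U = 0.00845 kcal = 35.35 J; x = 0.627 in = 0.01593 m.
k = 2.788×10^5 N/m
2.788×10^5 N/m × (1 N/cm / 100.0 N/m) = 2788 N/cm

2790 N/cm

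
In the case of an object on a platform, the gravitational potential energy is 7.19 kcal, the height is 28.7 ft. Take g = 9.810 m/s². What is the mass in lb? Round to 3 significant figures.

Rearranging: m = PE/(g·h).
PE = 7.19 kcal = 30083 J; h = 28.7 ft = 8.748 m; g = 9.810 m/s².
m = 350.6 kg
350.6 kg × (1 lb / 0.4536 kg) = 772.8 lb

773 lb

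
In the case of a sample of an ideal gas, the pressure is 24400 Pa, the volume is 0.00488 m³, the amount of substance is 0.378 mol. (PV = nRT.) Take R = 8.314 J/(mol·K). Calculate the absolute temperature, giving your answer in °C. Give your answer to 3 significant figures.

-235 °C

From the ideal-gas law: T = PV/(nR).
P = 24400 Pa; V = 0.00488 m³; n = 0.378 mol; R = 8.314 J/(mol·K).
T = 37.89 K
37.89 K − 273.15 = -235.3 °C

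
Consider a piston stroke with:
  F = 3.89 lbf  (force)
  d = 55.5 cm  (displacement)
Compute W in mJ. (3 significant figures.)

9600 mJ

Directly: W = F·d.
F = 3.89 lbf = 17.30 N; d = 55.5 cm = 0.5550 m.
W = 9.603 J
9.603 J × (1 mJ / 0.001000 J) = 9603 mJ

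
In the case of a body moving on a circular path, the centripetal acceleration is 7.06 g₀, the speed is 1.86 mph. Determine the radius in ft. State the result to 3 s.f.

0.0328 ft

Solving a = v²/r for r: r = v²/a.
a = 7.06 g₀ = 69.23 m/s²; v = 1.86 mph = 0.8315 m/s.
r = 0.009986 m
0.009986 m × (1 ft / 0.3048 m) = 0.03276 ft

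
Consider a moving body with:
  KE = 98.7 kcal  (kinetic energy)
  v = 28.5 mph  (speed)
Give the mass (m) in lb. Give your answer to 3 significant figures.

Rearranging KE = ½mv² for m: m = 2·KE/v².
KE = 98.7 kcal = 4.130×10^5 J; v = 28.5 mph = 12.74 m/s.
m = 5088 kg
5088 kg × (1 lb / 0.4536 kg) = 11217 lb

11200 lb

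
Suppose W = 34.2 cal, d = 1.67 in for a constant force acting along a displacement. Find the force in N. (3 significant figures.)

Rearranging: F = W/d.
W = 34.2 cal = 143.1 J; d = 1.67 in = 0.04242 m.
F = 3373 N

3370 N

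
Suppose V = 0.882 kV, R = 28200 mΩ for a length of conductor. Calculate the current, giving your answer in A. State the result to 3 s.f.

Rearranging V = I·R for I: I = V/R.
V = 0.882 kV = 882.0 V; R = 28200 mΩ = 28.20 Ω.
I = 31.28 A

31.3 A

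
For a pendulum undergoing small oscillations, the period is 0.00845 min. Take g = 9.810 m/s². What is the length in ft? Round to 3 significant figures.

Rearranging: L = g·(T/2π)².
T = 0.00845 min = 0.5070 s; g = 9.810 m/s².
L = 0.06387 m
0.06387 m × (1 ft / 0.3048 m) = 0.2096 ft

0.210 ft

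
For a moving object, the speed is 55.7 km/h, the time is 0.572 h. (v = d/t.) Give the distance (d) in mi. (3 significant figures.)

Solving v = d/t for d: d = v·t.
v = 55.7 km/h = 15.47 m/s; t = 0.572 h = 2059 s.
d = 31860 m
31860 m × (1 mi / 1609 m) = 19.80 mi

19.8 mi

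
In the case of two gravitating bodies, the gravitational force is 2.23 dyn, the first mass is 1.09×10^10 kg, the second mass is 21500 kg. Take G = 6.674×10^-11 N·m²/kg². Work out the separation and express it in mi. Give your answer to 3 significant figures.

16.5 mi

Rearranging F = G·m₁·m₂/r² for r: r = √(G·m₁m₂/F).
F = 2.23 dyn = 2.230×10^-5 N; m₁ = 1.09×10^10 kg; m₂ = 21500 kg; G = 6.674×10^-11 N·m²/kg².
r = 26483 m
26483 m × (1 mi / 1609 m) = 16.46 mi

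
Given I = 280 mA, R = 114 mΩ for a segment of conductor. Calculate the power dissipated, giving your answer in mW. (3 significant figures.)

P is given directly by: P = I²R.
I = 280 mA = 0.2800 A; R = 114 mΩ = 0.1140 Ω.
P = 0.008938 W
0.008938 W × (1 mW / 0.001000 W) = 8.938 mW

8.94 mW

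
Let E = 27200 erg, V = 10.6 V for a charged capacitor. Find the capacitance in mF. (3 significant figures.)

Rearranging: C = 2E/V².
E = 27200 erg = 0.002720 J; V = 10.6 V.
C = 4.842×10^-5 F
4.842×10^-5 F × (1 mF / 0.001000 F) = 0.04842 mF

0.0484 mF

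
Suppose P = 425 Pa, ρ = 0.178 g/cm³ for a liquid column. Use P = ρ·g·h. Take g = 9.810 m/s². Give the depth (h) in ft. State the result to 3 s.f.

Rearranging: h = P/(ρ·g).
P = 425 Pa; ρ = 0.178 g/cm³ = 178.0 kg/m³; g = 9.810 m/s².
h = 0.2434 m
0.2434 m × (1 ft / 0.3048 m) = 0.7985 ft

0.799 ft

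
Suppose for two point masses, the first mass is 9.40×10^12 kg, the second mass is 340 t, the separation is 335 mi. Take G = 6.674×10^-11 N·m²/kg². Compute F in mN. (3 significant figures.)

0.734 mN

F is given directly by: F = Gm₁m₂/r².
m₁ = 9.40×10^12 kg; m₂ = 340 t = 3.400×10^5 kg; r = 335 mi = 5.391×10^5 m; G = 6.674×10^-11 N·m²/kg².
F = 7.338×10^-4 N  (the unit combination reduces to kg·m/s² = N)
7.338×10^-4 N × (1 mN / 0.001000 N) = 0.7338 mN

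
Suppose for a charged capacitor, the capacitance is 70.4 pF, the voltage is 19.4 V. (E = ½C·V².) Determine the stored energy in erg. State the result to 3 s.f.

0.132 erg

E is given directly by: E = ½CV².
C = 70.4 pF = 7.040×10^-11 F; V = 19.4 V.
E = 1.325×10^-8 J
1.325×10^-8 J × (1 erg / 1.000×10^-7 J) = 0.1325 erg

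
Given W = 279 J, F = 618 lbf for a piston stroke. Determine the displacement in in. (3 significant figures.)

Solving W = F·d for d: d = W/F.
W = 279 J; F = 618 lbf = 2749 N.
d = 0.1015 m
0.1015 m × (1 in / 0.02540 m) = 3.996 in

4.00 in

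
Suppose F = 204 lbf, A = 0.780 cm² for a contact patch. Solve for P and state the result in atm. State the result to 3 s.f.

115 atm

P is given directly by: P = F/A.
F = 204 lbf = 907.4 N; A = 0.780 cm² = 7.800×10^-5 m².
P = 1.163×10^7 Pa  (the unit combination reduces to kg/(m·s²) = Pa)
1.163×10^7 Pa × (1 atm / 1.013×10^5 Pa) = 114.8 atm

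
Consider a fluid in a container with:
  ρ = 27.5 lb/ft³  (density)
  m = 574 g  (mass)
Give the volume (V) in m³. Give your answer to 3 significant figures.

0.00130 m³

Rearranging: V = m/ρ.
ρ = 27.5 lb/ft³ = 440.5 kg/m³; m = 574 g = 0.5740 kg.
V = 0.001303 m³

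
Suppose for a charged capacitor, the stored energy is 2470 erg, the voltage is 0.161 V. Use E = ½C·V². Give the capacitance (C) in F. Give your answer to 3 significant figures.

0.0191 F

Rearranging: C = 2E/V².
E = 2470 erg = 2.470×10^-4 J; V = 0.161 V.
C = 0.01906 F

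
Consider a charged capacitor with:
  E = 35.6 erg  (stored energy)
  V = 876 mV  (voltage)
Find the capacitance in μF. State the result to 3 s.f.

Solving E = ½C·V² for C: C = 2E/V².
E = 35.6 erg = 3.560×10^-6 J; V = 876 mV = 0.8760 V.
C = 9.278×10^-6 F
9.278×10^-6 F × (1 μF / 1.000×10^-6 F) = 9.278 μF

9.28 μF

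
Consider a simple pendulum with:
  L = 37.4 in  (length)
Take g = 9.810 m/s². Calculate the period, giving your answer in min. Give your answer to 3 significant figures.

0.0326 min

Directly: T = 2π√(L/g).
L = 37.4 in = 0.9500 m; g = 9.810 m/s².
T = 1.955 s
1.955 s × (1 min / 60.00 s) = 0.03259 min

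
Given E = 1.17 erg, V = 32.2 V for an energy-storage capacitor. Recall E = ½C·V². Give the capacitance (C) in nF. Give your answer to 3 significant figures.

Rearranging: C = 2E/V².
E = 1.17 erg = 1.170×10^-7 J; V = 32.2 V.
C = 2.257×10^-10 F
2.257×10^-10 F × (1 nF / 1.000×10^-9 F) = 0.2257 nF

0.226 nF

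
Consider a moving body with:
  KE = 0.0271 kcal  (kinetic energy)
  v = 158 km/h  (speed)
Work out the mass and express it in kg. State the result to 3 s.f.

0.118 kg

Solving KE = ½mv² for m: m = 2·KE/v².
KE = 0.0271 kcal = 113.4 J; v = 158 km/h = 43.89 m/s.
m = 0.1177 kg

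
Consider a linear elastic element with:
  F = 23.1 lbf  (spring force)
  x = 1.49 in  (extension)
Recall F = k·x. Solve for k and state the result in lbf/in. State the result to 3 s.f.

15.5 lbf/in

Rearranging: k = F/x.
F = 23.1 lbf = 102.8 N; x = 1.49 in = 0.03785 m.
k = 2715 N/m
2715 N/m × (1 lbf/in / 175.1 N/m) = 15.50 lbf/in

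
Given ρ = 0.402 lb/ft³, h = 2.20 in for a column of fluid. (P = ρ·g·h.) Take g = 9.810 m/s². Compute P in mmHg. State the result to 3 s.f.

0.0265 mmHg

P is given directly by: P = ρgh.
ρ = 0.402 lb/ft³ = 6.439 kg/m³; h = 2.20 in = 0.05588 m; g = 9.810 m/s².
P = 3.530 Pa  (the unit combination reduces to kg/(m·s²) = Pa)
3.530 Pa × (1 mmHg / 133.3 Pa) = 0.02648 mmHg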